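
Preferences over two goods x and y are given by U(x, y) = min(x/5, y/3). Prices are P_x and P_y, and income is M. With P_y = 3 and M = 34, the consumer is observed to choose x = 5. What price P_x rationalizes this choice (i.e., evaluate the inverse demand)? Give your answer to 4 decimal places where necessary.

With perfect complements, no substitution: consume in ratio x:y = 5:3.
Budget: P_x·x + P_y·(3/5)·x = M, so (5·P_x + 3·P_y)·x = 5·M.
Demand: x*(P_x,P_y,M) = 5·M/(5·P_x + 3·P_y), y* = 3·M/(5·P_x + 3·P_y).
Set x* = 5 in the demand function and solve for P_x: P_x = 5.

P_x = 5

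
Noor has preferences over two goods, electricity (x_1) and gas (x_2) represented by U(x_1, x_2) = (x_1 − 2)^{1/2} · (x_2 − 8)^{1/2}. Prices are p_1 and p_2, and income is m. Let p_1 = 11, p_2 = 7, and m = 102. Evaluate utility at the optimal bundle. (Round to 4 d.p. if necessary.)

Let x_1' = x_1−2, x_2' = x_2−8. MRS = x_2'/x_1' = p_1/p_2.
Substituting into the budget: x_1* = 2 + 0.5·(m − 2·p_1 − 8·p_2)/p_1, and x_2* = 8 + 0.5·(…)/p_2.
Discretionary income = 102 − 2·11 − 8·7 = 24; x_1* = 2 + 0.5·24/11 = 3.0909; x_2* = 8 + 0.5·24/7 = 9.7143.
Utility at the optimum: U(3.0909, 9.7143) = 1.3675.

V = 1.3675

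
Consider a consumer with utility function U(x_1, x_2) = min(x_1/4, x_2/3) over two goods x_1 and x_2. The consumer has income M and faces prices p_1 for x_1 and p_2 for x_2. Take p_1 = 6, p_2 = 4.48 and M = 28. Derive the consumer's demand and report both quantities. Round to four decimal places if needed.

x_1* = 2.9915, x_2* = 2.2436

Leontief preferences: the optimum is at the kink where x_1/4 = x_2/3, i.e. x_2 = (3/4)·x_1.
Budget: p_1·x_1 + p_2·(3/4)·x_1 = M, so (4·p_1 + 3·p_2)·x_1 = 4·M.
Demand: x_1*(p_1,p_2,M) = 4·M/(4·p_1 + 3·p_2), x_2* = 3·M/(4·p_1 + 3·p_2).
Here 4·6 + 3·4.48 = 37.44, giving x_1* = 2.9915 and x_2* = 2.2436.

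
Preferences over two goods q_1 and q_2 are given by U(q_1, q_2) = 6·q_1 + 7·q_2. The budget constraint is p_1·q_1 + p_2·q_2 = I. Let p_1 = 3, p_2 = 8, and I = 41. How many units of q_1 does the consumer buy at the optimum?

q_1* = 13.6667

Numerically: q_1* = 13.6667, q_2* = 0.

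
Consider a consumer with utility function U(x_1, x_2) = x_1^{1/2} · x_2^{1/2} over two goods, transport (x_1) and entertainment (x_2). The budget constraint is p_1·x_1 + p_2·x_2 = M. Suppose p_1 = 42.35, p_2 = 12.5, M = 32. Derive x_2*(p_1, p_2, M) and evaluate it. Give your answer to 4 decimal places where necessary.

x_2* = 1.28

MU_x_1/MU_x_2 = (0.5·x_2)/(0.5·x_1); tangency sets this equal to p_1/p_2.
Rearranging, p_2·x_2 = p_1·x_1. Substituting into the budget gives p_1·x_1·(1 + 1) = M.
Demand: x_1*(p_1,p_2,M) = 0.5·M/p_1 and x_2* = 0.5·M/p_2.
At p_1=42.35, p_2=12.5, M=32: x_2* = 0.5·32/12.5 = 1.28.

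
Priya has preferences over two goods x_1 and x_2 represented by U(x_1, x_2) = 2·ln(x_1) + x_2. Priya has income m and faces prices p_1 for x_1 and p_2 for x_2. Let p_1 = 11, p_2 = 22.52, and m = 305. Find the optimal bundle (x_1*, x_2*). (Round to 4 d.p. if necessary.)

x_1* = 4.0945, x_2* = 11.5435

So x_1*(p_1,p_2) = 2·p_2/p_1, independent of income; and x_2* = (m − 2·p_2)/p_2.
At the given prices: x_1* = 2·22.52/11 = 4.0945, and x_2* = 11.5435.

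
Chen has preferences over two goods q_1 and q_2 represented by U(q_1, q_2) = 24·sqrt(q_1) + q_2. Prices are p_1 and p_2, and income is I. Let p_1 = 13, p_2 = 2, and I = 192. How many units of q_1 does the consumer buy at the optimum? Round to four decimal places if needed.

Utility is quasi-linear in q_2; the FOC for q_1 is 12/√q_1 = p_1/p_2.
Thus q_1* = (12·p_2/p_1)² — independent of I — with the rest of income spent on q_2.
Plugging in: q_1* = (12·2/13)² = 3.4083.

q_1* = 3.4083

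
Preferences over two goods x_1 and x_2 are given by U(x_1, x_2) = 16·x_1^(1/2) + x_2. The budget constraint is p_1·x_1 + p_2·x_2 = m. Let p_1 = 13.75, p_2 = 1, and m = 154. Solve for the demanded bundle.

Solve: √x_1 = 8·p_2/p_1, so x_1*(p_1,p_2) = (8·p_2/p_1)², and x_2* = (m − p_1·x_1*)/p_2.
Plugging in: x_1* = (8·1/13.75)² = 0.3385, x_2* = 149.3455.

x_1* = 0.3385, x_2* = 149.3455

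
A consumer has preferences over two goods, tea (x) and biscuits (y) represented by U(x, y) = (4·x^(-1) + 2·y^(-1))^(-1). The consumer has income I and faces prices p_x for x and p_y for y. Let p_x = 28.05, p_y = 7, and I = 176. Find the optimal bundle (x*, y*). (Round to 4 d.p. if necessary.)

MRS = MU_x/MU_y = 2·(y/x)^(2). Set equal to p_x/p_y.
Hence y/x = ((1/2)·p_x/p_y)^(1/(2)), i.e. raised to the 0.5 power.
Substitute y = (y/x)·x into the budget: x* = I/(p_x + p_y·(y/x)).
Numerically y/x = 1.415476, so x* = 176/(28.05 + 7·1.415476) = 4.6367 and y* = 1.415476·4.6367 = 6.5631.

x* = 4.6367, y* = 6.5631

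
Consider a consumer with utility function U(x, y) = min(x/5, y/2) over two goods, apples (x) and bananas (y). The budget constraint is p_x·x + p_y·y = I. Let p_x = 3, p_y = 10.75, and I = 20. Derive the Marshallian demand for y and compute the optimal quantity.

Leontief preferences: the optimum is at the kink where x/5 = y/2, i.e. y = (2/5)·x.
Budget: p_x·x + p_y·(2/5)·x = I, so (5·p_x + 2·p_y)·x = 5·I.
Demand: x*(p_x,p_y,I) = 5·I/(5·p_x + 2·p_y), y* = 2·I/(5·p_x + 2·p_y).
Here 5·3 + 2·10.75 = 36.5, giving y* = 1.0959.

y* = 1.0959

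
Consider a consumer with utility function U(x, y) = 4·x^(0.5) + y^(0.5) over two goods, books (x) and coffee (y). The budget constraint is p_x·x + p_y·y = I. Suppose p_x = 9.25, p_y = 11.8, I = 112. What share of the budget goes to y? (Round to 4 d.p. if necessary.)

MU_x ∝ 4·x^(-0.5), MU_y ∝ y^(-0.5), so MRS = 4·(y/x)^(0.5) = p_x/p_y.
Solve for the ratio: y/x = [(1/4)·p_x/p_y]^(2).
Substitute y = (y/x)·x into the budget: x* = I/(p_x + p_y·(y/x)).
Numerically y/x = 0.038406, so x* = 112/(9.25 + 11.8·0.038406) = 11.5426 and y* = 0.038406·11.5426 = 0.4433.
Expenditure on y: 11.8·0.4433 = 5.231; share = 0.0467.

share on y = 0.0467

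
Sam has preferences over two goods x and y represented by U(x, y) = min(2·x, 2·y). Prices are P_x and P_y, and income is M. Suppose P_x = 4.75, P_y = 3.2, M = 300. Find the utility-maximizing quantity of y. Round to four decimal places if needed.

y* = 37.7358

With perfect complements, no substitution: consume in ratio x:y = 2:2.
Budget: P_x·x + P_y·x = M, so (2·P_x + 2·P_y)·x = 2·M.
Demand: x*(P_x,P_y,M) = 2·M/(2·P_x + 2·P_y), y* = 2·M/(2·P_x + 2·P_y).
Here 2·4.75 + 2·3.2 = 15.9, giving y* = 37.7358.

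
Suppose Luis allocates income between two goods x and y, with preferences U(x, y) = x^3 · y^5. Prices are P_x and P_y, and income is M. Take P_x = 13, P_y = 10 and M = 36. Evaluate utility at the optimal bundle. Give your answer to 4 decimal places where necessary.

Tangency: MRS = (3/5)·y/x = P_x/P_y.
So 3·P_y·y = 5·P_x·x; combined with the budget, a share 0.375 of income goes to x.
Demand: x*(P_x,P_y,M) = 0.375·M/P_x and y* = 0.625·M/P_y.
At P_x=13, P_y=10, M=36: x* = 0.375·36/13 = 1.0385, y* = 2.25.
Utility at the optimum: U(1.0385, 2.25) = 64.5779.

V = 64.5779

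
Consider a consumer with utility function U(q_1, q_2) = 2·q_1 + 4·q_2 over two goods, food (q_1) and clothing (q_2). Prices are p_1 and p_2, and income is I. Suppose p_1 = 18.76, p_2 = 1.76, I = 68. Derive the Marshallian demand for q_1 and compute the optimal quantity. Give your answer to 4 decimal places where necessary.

q_1* = 0

Linear utility — the consumer picks whichever good has higher MU/price: 2/18.76 = 0.1066 vs 4/1.76 = 2.2727.
q_2 gives more utility per dollar, so spend all income on q_2: q_2* = I/p_2, q_1* = 0.
Numerically: q_1* = 0, q_2* = 38.6364.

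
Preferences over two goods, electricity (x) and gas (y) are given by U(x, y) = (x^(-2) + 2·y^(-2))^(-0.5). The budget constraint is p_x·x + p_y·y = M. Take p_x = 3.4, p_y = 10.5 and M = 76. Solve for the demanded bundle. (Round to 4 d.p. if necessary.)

From the CES first-order condition, (1/2)·(y/x)^(3) = p_x/p_y.
Solve for the ratio: y/x = [2·p_x/p_y]^(1/3).
With the ratio pinned down, the budget gives x* = M/(p_x + p_y·(y/x)) and y* = (y/x)·x*.
Numerically y/x = 0.86518, so x* = 76/(3.4 + 10.5·0.86518) = 6.0876 and y* = 0.86518·6.0876 = 5.2669.

x* = 6.0876, y* = 5.2669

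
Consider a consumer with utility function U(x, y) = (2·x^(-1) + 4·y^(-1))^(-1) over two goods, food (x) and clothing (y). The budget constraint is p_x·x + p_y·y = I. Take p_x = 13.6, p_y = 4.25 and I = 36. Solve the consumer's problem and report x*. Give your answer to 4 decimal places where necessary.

x* = 1.4783

From the CES first-order condition, (1/2)·(y/x)^(2) = p_x/p_y.
Hence y/x = (2·p_x/p_y)^(1/(2)), i.e. raised to the 0.5 power.
Substitute y = (y/x)·x into the budget: x* = I/(p_x + p_y·(y/x)).
Numerically y/x = 2.529822, so x* = 36/(13.6 + 4.25·2.529822) = 1.4783.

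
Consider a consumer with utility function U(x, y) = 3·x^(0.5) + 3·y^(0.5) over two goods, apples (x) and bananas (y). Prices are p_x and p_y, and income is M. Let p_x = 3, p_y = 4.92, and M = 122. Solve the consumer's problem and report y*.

y* = 9.3927

MRS = MU_x/MU_y = (y/x)^(0.5). Set equal to p_x/p_y.
Solve for the ratio: y/x = [p_x/p_y]^(2).
Substitute y = (y/x)·x into the budget: x* = M/(p_x + p_y·(y/x)).
Numerically y/x = 0.371802, so x* = 122/(3 + 4.92·0.371802) = 25.2626 and y* = 0.371802·25.2626 = 9.3927.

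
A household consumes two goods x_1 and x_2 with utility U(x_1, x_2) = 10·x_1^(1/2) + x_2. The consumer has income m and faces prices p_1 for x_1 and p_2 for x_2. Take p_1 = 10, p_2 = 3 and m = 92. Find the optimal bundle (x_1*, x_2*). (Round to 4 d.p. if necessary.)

MU_x_1 = 5/√x_1, MU_x_2 = 1. Tangency: 5/√x_1 = p_1/p_2.
Thus x_1* = (5·p_2/p_1)² — independent of m — with the rest of income spent on x_2.
Plugging in: x_1* = (5·3/10)² = 2.25, x_2* = 23.1667.

x_1* = 2.25, x_2* = 23.1667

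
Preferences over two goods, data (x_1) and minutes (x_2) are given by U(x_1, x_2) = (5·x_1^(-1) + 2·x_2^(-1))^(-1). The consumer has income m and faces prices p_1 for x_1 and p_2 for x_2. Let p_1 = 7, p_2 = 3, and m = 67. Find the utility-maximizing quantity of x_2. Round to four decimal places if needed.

From the CES first-order condition, (5/2)·(x_2/x_1)^(2) = p_1/p_2.
Hence x_2/x_1 = ((2/5)·p_1/p_2)^(1/(2)), i.e. raised to the 0.5 power.
Substitute x_2 = (x_2/x_1)·x_1 into the budget: x_1* = m/(p_1 + p_2·(x_2/x_1)).
Numerically x_2/x_1 = 0.966092, so x_1* = 67/(7 + 3·0.966092) = 6.7689 and x_2* = 0.966092·6.7689 = 6.5393.

x_2* = 6.5393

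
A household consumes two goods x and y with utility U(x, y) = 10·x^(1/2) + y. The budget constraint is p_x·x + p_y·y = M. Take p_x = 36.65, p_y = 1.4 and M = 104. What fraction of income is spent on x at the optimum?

Utility is quasi-linear in y; the FOC for x is 5/√x = p_x/p_y.
Solve: √x = 5·p_y/p_x, so x*(p_x,p_y) = (5·p_y/p_x)², and y* = (M − p_x·x*)/p_y.
Plugging in: x* = (5·1.4/36.65)² = 0.0365, y* = 73.3307.
Expenditure on x: 36.65·0.0365 = 1.337; share = 0.0129.

share on x = 0.0129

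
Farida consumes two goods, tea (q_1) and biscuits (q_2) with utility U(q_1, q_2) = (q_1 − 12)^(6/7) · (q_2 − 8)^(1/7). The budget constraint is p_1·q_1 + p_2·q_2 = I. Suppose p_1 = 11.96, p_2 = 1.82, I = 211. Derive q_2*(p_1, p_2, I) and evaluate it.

q_2* = 12.1538

Let q_1' = q_1−12, q_2' = q_2−8. MRS = 6·q_2'/q_1' = p_1/p_2.
Substituting into the budget: q_1* = 12 + 6/7·(I − 12·p_1 − 8·p_2)/p_1, and q_2* = 8 + 1/7·(…)/p_2.
Discretionary income = 211 − 12·11.96 − 8·1.82 = 52.92; q_2* = 8 + 1/7·52.92/1.82 = 12.1538.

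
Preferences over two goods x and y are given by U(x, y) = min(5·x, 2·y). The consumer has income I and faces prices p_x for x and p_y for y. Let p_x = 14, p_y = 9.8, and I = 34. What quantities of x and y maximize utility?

Leontief preferences: the optimum is at the kink where x/2 = y/5, i.e. y = (5/2)·x.
Budget: p_x·x + p_y·(5/2)·x = I, so (2·p_x + 5·p_y)·x = 2·I.
Demand: x*(p_x,p_y,I) = 2·I/(2·p_x + 5·p_y), y* = 5·I/(2·p_x + 5·p_y).
Here 2·14 + 5·9.8 = 77, giving x* = 0.8831 and y* = 2.2078.

x* = 0.8831, y* = 2.2078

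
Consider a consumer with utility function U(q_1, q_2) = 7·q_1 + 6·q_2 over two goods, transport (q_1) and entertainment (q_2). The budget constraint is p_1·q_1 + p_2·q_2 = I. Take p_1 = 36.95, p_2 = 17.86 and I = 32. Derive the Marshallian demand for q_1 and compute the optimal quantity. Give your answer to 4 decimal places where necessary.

Numerically: q_1* = 0, q_2* = 1.7917.

q_1* = 0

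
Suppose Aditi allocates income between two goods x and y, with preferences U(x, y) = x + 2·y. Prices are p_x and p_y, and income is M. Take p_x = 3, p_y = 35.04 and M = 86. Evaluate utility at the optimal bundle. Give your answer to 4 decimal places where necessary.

V = 28.6667

Perfect substitutes: compare marginal utility per dollar. 1/p_x vs 2/p_y → 0.3333 vs 0.0571.
x gives more utility per dollar, so spend all income on x: x* = M/p_x, y* = 0.
Numerically: x* = 28.6667, y* = 0.
Utility at the optimum: U(28.6667, 0) = 28.6667.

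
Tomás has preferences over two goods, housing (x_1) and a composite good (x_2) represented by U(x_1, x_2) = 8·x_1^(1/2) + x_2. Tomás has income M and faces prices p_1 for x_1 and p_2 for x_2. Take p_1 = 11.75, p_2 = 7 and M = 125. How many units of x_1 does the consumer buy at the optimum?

Set MRS = p_1/p_2: 4·x_1^(−1/2) = p_1/p_2.
Thus x_1* = (4·p_2/p_1)² — independent of M — with the rest of income spent on x_2.
Plugging in: x_1* = (4·7/11.75)² = 5.6786.

x_1* = 5.6786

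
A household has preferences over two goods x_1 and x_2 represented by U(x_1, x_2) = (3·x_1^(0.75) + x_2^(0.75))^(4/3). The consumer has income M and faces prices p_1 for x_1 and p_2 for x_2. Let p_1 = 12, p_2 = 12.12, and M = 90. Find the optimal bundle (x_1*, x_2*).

MRS = MU_x_1/MU_x_2 = 3·(x_2/x_1)^(0.25). Set equal to p_1/p_2.
Hence x_2/x_1 = ((1/3)·p_1/p_2)^(1/(0.25)), i.e. raised to the 4 power.
With the ratio pinned down, the budget gives x_1* = M/(p_1 + p_2·(x_2/x_1)) and x_2* = (x_2/x_1)·x_1*.
Numerically x_2/x_1 = 0.011864, so x_1* = 90/(12 + 12.12·0.011864) = 7.4112 and x_2* = 0.011864·7.4112 = 0.0879.

x_1* = 7.4112, x_2* = 0.0879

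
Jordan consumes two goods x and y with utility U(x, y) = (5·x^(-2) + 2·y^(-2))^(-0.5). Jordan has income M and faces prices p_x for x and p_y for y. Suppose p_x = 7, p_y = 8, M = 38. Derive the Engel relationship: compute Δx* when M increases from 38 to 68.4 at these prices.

Δx* = 2.4055

MU_x ∝ 5·x^(-3), MU_y ∝ 2·y^(-3), so MRS = (5/2)·(y/x)^(3) = p_x/p_y.
Hence y/x = ((2/5)·p_x/p_y)^(1/(3)), i.e. raised to the 1/3 power.
Substitute y = (y/x)·x into the budget: x* = M/(p_x + p_y·(y/x)).
Numerically y/x = 0.70473, so x* = 38/(7 + 8·0.70473) = 3.0068.
At M' = 68.4: x* = 5.4123. Change: 5.4123 − 3.0068 = 2.4055.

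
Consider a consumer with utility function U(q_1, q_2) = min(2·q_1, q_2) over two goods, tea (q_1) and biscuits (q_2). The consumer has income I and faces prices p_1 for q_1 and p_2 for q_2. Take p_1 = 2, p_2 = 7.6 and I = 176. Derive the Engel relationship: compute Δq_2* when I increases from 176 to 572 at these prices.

With perfect complements, no substitution: consume in ratio q_1:q_2 = 1:2.
Budget: p_1·q_1 + p_2·2·q_1 = I, so (p_1 + 2·p_2)·q_1 = I.
Demand: q_1*(p_1,p_2,I) = I/(p_1 + 2·p_2), q_2* = 2·I/(p_1 + 2·p_2).
Here 2 + 2·7.6 = 17.2, giving q_2* = 20.4651.
At I' = 572: q_2* = 66.5116. Change: 66.5116 − 20.4651 = 46.0465.

Δq_2* = 46.0465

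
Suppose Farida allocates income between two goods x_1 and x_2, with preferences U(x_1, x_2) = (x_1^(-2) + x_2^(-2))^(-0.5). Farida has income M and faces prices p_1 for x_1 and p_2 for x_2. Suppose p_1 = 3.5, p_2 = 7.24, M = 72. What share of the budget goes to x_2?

MU_x_1 ∝ x_1^(-3), MU_x_2 ∝ x_2^(-3), so MRS = (x_2/x_1)^(3) = p_1/p_2.
Solve for the ratio: x_2/x_1 = [p_1/p_2]^(1/3).
Substitute x_2 = (x_2/x_1)·x_1 into the budget: x_1* = M/(p_1 + p_2·(x_2/x_1)).
Numerically x_2/x_1 = 0.784832, so x_1* = 72/(3.5 + 7.24·0.784832) = 7.8413 and x_2* = 0.784832·7.8413 = 6.1541.
Expenditure on x_2: 7.24·6.1541 = 44.5555; share = 0.6188.

share on x_2 = 0.6188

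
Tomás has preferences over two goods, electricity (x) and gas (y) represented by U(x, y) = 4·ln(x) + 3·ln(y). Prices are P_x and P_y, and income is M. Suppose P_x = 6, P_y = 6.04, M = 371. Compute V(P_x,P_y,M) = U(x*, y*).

The MRS is (4/3)·y/x. Set MRS = P_x/P_y.
So 4·P_y·y = 3·P_x·x; combined with the budget, a share 4/7 of income goes to x.
Demand: x*(P_x,P_y,M) = 4/7·M/P_x and y* = 3/7·M/P_y.
At P_x=6, P_y=6.04, M=371: x* = 4/7·371/6 = 35.3333, y* = 26.3245.
Utility at the optimum: U(35.3333, 26.3245) = 24.0708.

V = 24.0708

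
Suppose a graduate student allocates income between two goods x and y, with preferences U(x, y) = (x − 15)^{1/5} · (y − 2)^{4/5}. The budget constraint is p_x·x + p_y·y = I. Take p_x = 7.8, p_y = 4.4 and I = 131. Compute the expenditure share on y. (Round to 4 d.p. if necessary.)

MRS = (1/4)·(y−2)/(x−15). Tangency with p_x/p_y gives y−2 = 4·(p_x/p_y)·(x−15).
After buying the subsistence bundle (15, 2), a share 0.2 of the remaining income goes to x: x* = 15 + 0.2·(I − 15p_x − 2p_y)/p_x.
Discretionary income = 131 − 15·7.8 − 2·4.4 = 5.2; x* = 15 + 0.2·5.2/7.8 = 15.1333; y* = 2 + 0.8·5.2/4.4 = 2.9455.
Expenditure on y: 4.4·2.9455 = 12.96; share = 0.0989.

share on y = 0.0989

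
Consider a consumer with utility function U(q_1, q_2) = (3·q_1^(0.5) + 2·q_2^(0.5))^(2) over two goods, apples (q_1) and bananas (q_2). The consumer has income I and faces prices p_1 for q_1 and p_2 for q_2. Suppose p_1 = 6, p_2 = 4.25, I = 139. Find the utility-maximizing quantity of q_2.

With the ratio pinned down, the budget gives q_1* = I/(p_1 + p_2·(q_2/q_1)) and q_2* = (q_2/q_1)·q_1*.
Numerically q_2/q_1 = 0.885813, so q_1* = 139/(6 + 4.25·0.885813) = 14.2349 and q_2* = 0.885813·14.2349 = 12.6095.

q_2* = 12.6095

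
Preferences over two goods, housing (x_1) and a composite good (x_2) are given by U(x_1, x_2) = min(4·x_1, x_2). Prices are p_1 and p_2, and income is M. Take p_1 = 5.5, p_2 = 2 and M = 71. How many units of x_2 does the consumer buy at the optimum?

x_2* = 21.037

Leontief preferences: the optimum is at the kink where x_1/1 = x_2/4, i.e. x_2 = 4·x_1.
Budget: p_1·x_1 + p_2·4·x_1 = M, so (p_1 + 4·p_2)·x_1 = M.
Demand: x_1*(p_1,p_2,M) = M/(p_1 + 4·p_2), x_2* = 4·M/(p_1 + 4·p_2).
Here 5.5 + 4·2 = 13.5, giving x_2* = 21.037.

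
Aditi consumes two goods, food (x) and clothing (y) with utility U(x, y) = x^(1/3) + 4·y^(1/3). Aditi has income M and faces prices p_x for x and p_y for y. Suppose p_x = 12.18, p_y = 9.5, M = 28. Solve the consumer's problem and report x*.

MU_x ∝ x^(-2/3), MU_y ∝ 4·y^(-2/3), so MRS = (1/4)·(y/x)^(2/3) = p_x/p_y.
Hence y/x = (4·p_x/p_y)^(1/(2/3)), i.e. raised to the 1.5 power.
With the ratio pinned down, the budget gives x* = M/(p_x + p_y·(y/x)) and y* = (y/x)·x*.
Numerically y/x = 11.613831, so x* = 28/(12.18 + 9.5·11.613831) = 0.2286.

x* = 0.2286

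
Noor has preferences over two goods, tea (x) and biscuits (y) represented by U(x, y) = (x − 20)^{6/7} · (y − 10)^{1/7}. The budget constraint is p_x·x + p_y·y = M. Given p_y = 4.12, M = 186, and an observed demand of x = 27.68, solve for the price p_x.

MRS = 6·(y−10)/(x−20). Tangency with p_x/p_y gives y−10 = (1/6)·(p_x/p_y)·(x−20).
Substituting into the budget: x* = 20 + 6/7·(M − 20·p_x − 10·p_y)/p_x, and y* = 10 + 1/7·(…)/p_y.
Set x* = 27.68 in the demand function and solve for p_x: p_x = 5.

p_x = 5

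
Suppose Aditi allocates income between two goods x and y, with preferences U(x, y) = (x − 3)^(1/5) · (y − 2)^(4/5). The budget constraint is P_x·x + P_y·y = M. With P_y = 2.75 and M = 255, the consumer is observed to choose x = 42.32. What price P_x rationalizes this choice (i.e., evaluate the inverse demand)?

P_x = 1.25

MRS = (1/4)·(y−2)/(x−3). Tangency with P_x/P_y gives y−2 = 4·(P_x/P_y)·(x−3).
After buying the subsistence bundle (3, 2), a share 0.2 of the remaining income goes to x: x* = 3 + 0.2·(M − 3P_x − 2P_y)/P_x.
Set x* = 42.32 in the demand function and solve for P_x: P_x = 1.25.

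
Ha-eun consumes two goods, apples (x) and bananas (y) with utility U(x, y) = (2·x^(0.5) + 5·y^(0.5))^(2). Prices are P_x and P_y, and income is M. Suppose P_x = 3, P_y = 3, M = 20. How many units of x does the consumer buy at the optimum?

x* = 0.9195

MRS = MU_x/MU_y = (2/5)·(y/x)^(0.5). Set equal to P_x/P_y.
Hence y/x = ((5/2)·P_x/P_y)^(1/(0.5)), i.e. raised to the 2 power.
With the ratio pinned down, the budget gives x* = M/(P_x + P_y·(y/x)) and y* = (y/x)·x*.
Numerically y/x = 6.25, so x* = 20/(3 + 3·6.25) = 0.9195.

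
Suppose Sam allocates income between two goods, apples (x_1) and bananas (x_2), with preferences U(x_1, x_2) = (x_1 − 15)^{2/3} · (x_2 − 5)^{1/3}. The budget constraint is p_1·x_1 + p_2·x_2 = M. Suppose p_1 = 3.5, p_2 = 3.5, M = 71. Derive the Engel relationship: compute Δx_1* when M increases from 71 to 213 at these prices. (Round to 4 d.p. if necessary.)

Δx_1* = 27.0476

This is Cobb-Douglas in (x_1−15, x_2−5): tangency gives 2/3·p_2·(x_2−5) = 1/3·p_1·(x_1−15).
Substituting into the budget: x_1* = 15 + 2/3·(M − 15·p_1 − 5·p_2)/p_1, and x_2* = 5 + 1/3·(…)/p_2.
Discretionary income = 71 − 15·3.5 − 5·3.5 = 1; x_1* = 15 + 2/3·1/3.5 = 15.1905.
At M' = 213: x_1* = 42.2381. Change: 42.2381 − 15.1905 = 27.0476.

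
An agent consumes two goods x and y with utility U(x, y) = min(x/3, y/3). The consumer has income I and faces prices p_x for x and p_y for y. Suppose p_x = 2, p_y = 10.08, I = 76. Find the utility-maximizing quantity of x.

x* = 6.2914

Leontief preferences: the optimum is at the kink where x/3 = y/3, i.e. y = x.
Budget: p_x·x + p_y·x = I, so (3·p_x + 3·p_y)·x = 3·I.
Demand: x*(p_x,p_y,I) = 3·I/(3·p_x + 3·p_y), y* = 3·I/(3·p_x + 3·p_y).
Here 3·2 + 3·10.08 = 36.24, giving x* = 6.2914.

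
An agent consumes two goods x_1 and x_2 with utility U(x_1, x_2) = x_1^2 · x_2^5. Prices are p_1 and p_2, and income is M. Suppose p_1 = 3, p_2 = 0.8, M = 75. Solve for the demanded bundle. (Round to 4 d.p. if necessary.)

x_1* = 7.1429, x_2* = 66.9643

The MRS is (2/5)·x_2/x_1. Set MRS = p_1/p_2.
So 2·p_2·x_2 = 5·p_1·x_1; combined with the budget, a share 2/7 of income goes to x_1.
Demand: x_1*(p_1,p_2,M) = 2/7·M/p_1 and x_2* = 5/7·M/p_2.
At p_1=3, p_2=0.8, M=75: x_1* = 2/7·75/3 = 7.1429, x_2* = 66.9643.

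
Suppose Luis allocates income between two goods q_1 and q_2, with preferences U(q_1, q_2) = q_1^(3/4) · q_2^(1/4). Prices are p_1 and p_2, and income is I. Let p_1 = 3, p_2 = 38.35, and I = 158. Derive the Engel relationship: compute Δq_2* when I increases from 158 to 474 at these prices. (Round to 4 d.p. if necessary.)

Δq_2* = 2.06

Tangency: MRS = 3·q_2/q_1 = p_1/p_2.
So 0.75·p_2·q_2 = 0.25·p_1·q_1; combined with the budget, a share 0.75 of income goes to q_1.
Demand: q_1*(p_1,p_2,I) = 0.75·I/p_1 and q_2* = 0.25·I/p_2.
At p_1=3, p_2=38.35, I=158: q_2* = 0.25·158/38.35 = 1.03.
At I' = 474: q_2* = 3.09. Change: 3.09 − 1.03 = 2.06.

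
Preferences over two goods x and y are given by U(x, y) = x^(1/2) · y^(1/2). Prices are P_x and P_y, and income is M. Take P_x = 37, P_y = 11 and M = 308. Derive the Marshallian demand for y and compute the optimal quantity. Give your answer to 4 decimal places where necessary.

y* = 14

The MRS is y/x. Set MRS = P_x/P_y.
Rearranging, P_y·y = P_x·x. Substituting into the budget gives P_x·x·(1 + 1) = M.
Demand: x*(P_x,P_y,M) = 0.5·M/P_x and y* = 0.5·M/P_y.
At P_x=37, P_y=11, M=308: y* = 0.5·308/11 = 14.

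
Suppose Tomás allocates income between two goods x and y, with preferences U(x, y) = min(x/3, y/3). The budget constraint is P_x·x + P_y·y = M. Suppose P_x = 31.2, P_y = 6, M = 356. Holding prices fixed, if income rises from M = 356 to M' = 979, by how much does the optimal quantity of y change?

Δy* = 16.7473

Leontief preferences: the optimum is at the kink where x/3 = y/3, i.e. y = x.
Budget: P_x·x + P_y·x = M, so (3·P_x + 3·P_y)·x = 3·M.
Demand: x*(P_x,P_y,M) = 3·M/(3·P_x + 3·P_y), y* = 3·M/(3·P_x + 3·P_y).
Here 3·31.2 + 3·6 = 111.6, giving y* = 9.5699.
At M' = 979: y* = 26.3172. Change: 26.3172 − 9.5699 = 16.7473.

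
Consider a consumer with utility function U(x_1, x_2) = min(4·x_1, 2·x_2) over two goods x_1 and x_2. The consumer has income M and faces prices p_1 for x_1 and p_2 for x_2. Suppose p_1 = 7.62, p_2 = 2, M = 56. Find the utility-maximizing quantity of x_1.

With perfect complements, no substitution: consume in ratio x_1:x_2 = 2:4.
Budget: p_1·x_1 + p_2·2·x_1 = M, so (2·p_1 + 4·p_2)·x_1 = 2·M.
Demand: x_1*(p_1,p_2,M) = 2·M/(2·p_1 + 4·p_2), x_2* = 4·M/(2·p_1 + 4·p_2).
Here 2·7.62 + 4·2 = 23.24, giving x_1* = 4.8193.

x_1* = 4.8193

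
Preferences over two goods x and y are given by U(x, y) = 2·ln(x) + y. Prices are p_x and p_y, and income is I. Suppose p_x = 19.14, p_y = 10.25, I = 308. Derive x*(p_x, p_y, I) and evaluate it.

MU_x = 2/x, MU_y = 1. Tangency: 2/x = p_x/p_y.
So x*(p_x,p_y) = 2·p_y/p_x, independent of income; and y* = (I − 2·p_y)/p_y.
At the given prices: x* = 2·10.25/19.14 = 1.0711.

x* = 1.0711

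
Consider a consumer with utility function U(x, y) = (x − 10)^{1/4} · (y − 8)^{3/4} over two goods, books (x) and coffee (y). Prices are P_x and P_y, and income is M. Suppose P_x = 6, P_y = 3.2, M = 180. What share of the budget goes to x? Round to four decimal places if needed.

share on x = 0.4644

This is Cobb-Douglas in (x−10, y−8): tangency gives 0.25·P_y·(y−8) = 0.75·P_x·(x−10).
After buying the subsistence bundle (10, 8), a share 0.25 of the remaining income goes to x: x* = 10 + 0.25·(M − 10P_x − 8P_y)/P_x.
Discretionary income = 180 − 10·6 − 8·3.2 = 94.4; x* = 10 + 0.25·94.4/6 = 13.9333; y* = 8 + 0.75·94.4/3.2 = 30.125.
Expenditure on x: 6·13.9333 = 83.6; share = 0.4644.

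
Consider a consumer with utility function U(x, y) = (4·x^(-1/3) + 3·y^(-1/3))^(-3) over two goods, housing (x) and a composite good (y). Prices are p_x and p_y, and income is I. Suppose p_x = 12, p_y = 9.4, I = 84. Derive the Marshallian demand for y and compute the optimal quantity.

From the CES first-order condition, (4/3)·(y/x)^(4/3) = p_x/p_y.
Solve for the ratio: y/x = [(3/4)·p_x/p_y]^(0.75).
With the ratio pinned down, the budget gives x* = I/(p_x + p_y·(y/x)) and y* = (y/x)·x*.
Numerically y/x = 0.967912, so x* = 84/(12 + 9.4·0.967912) = 3.9813 and y* = 0.967912·3.9813 = 3.8536.

y* = 3.8536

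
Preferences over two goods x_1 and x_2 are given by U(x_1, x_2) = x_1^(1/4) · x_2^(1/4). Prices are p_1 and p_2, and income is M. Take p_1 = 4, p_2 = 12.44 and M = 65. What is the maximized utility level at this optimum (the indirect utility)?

The MRS is x_2/x_1. Set MRS = p_1/p_2.
Rearranging, p_2·x_2 = p_1·x_1. Substituting into the budget gives p_1·x_1·(1 + 1) = M.
Demand: x_1*(p_1,p_2,M) = 0.5·M/p_1 and x_2* = 0.5·M/p_2.
At p_1=4, p_2=12.44, M=65: x_1* = 0.5·65/4 = 8.125, x_2* = 2.6125.
Utility at the optimum: U(8.125, 2.6125) = 2.1465.

V = 2.1465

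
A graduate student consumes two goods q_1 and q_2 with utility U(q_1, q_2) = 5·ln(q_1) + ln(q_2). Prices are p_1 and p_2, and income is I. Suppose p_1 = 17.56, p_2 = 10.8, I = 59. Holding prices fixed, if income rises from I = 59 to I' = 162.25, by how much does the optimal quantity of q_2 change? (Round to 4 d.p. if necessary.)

The MRS is 5·q_2/q_1. Set MRS = p_1/p_2.
Rearranging, p_2·q_2 = (1/5)·p_1·q_1. Substituting into the budget gives p_1·q_1·(1 + (1/5)) = I.
Demand: q_1*(p_1,p_2,I) = 5/6·I/p_1 and q_2* = 1/6·I/p_2.
At p_1=17.56, p_2=10.8, I=59: q_2* = 1/6·59/10.8 = 0.9105.
At I' = 162.25: q_2* = 2.5039. Change: 2.5039 − 0.9105 = 1.5934.

Δq_2* = 1.5934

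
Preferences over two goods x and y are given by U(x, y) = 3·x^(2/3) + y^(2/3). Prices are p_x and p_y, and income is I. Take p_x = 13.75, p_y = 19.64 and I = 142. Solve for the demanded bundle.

MU_x ∝ 3·x^(-1/3), MU_y ∝ y^(-1/3), so MRS = 3·(y/x)^(1/3) = p_x/p_y.
Hence y/x = ((1/3)·p_x/p_y)^(1/(1/3)), i.e. raised to the 3 power.
Substitute y = (y/x)·x into the budget: x* = I/(p_x + p_y·(y/x)).
Numerically y/x = 0.012709, so x* = 142/(13.75 + 19.64·0.012709) = 10.1431 and y* = 0.012709·10.1431 = 0.1289.

x* = 10.1431, y* = 0.1289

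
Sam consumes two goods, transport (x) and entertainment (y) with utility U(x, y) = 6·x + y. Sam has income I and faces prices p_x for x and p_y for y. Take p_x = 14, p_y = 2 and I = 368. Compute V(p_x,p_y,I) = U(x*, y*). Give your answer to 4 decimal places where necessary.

Perfect substitutes: compare marginal utility per dollar. 6/p_x vs 1/p_y → 0.4286 vs 0.5.
y gives more utility per dollar, so spend all income on y: y* = I/p_y, x* = 0.
Numerically: x* = 0, y* = 184.
Utility at the optimum: U(0, 184) = 184.

V = 184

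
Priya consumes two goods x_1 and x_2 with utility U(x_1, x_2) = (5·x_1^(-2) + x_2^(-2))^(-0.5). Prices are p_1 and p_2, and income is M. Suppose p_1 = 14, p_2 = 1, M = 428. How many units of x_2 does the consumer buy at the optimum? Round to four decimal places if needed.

x_2* = 39.148

MU_x_1 ∝ 5·x_1^(-3), MU_x_2 ∝ x_2^(-3), so MRS = 5·(x_2/x_1)^(3) = p_1/p_2.
Hence x_2/x_1 = ((1/5)·p_1/p_2)^(1/(3)), i.e. raised to the 1/3 power.
Substitute x_2 = (x_2/x_1)·x_1 into the budget: x_1* = M/(p_1 + p_2·(x_2/x_1)).
Numerically x_2/x_1 = 1.40946, so x_1* = 428/(14 + 1·1.40946) = 27.7751 and x_2* = 1.40946·27.7751 = 39.148.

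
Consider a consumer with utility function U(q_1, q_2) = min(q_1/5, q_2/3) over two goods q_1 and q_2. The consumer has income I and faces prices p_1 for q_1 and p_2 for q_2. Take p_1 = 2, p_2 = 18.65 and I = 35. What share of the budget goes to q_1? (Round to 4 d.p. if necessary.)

share on q_1 = 0.1516

Leontief preferences: the optimum is at the kink where q_1/5 = q_2/3, i.e. q_2 = (3/5)·q_1.
Budget: p_1·q_1 + p_2·(3/5)·q_1 = I, so (5·p_1 + 3·p_2)·q_1 = 5·I.
Demand: q_1*(p_1,p_2,I) = 5·I/(5·p_1 + 3·p_2), q_2* = 3·I/(5·p_1 + 3·p_2).
Here 5·2 + 3·18.65 = 65.95, giving q_1* = 2.6535 and q_2* = 1.5921.
Expenditure on q_1: 2·2.6535 = 5.3071; share = 0.1516.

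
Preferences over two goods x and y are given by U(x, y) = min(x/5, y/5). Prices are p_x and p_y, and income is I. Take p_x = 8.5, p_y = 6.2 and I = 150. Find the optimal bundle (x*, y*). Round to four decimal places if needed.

With perfect complements, no substitution: consume in ratio x:y = 5:5.
Budget: p_x·x + p_y·x = I, so (5·p_x + 5·p_y)·x = 5·I.
Demand: x*(p_x,p_y,I) = 5·I/(5·p_x + 5·p_y), y* = 5·I/(5·p_x + 5·p_y).
Here 5·8.5 + 5·6.2 = 73.5, giving x* = 10.2041 and y* = 10.2041.

x* = 10.2041, y* = 10.2041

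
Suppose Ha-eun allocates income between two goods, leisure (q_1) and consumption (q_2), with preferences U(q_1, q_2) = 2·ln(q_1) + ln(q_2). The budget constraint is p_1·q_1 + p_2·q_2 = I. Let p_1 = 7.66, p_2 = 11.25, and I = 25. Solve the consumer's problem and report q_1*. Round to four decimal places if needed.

Demand: q_1*(p_1,p_2,I) = 2/3·I/p_1 and q_2* = 1/3·I/p_2.
At p_1=7.66, p_2=11.25, I=25: q_1* = 2/3·25/7.66 = 2.1758.

q_1* = 2.1758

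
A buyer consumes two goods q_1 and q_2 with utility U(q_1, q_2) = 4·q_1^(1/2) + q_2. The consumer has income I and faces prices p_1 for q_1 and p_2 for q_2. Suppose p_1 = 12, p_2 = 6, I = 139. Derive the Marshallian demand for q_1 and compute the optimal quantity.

Set MRS = p_1/p_2: 2·q_1^(−1/2) = p_1/p_2.
Solve: √q_1 = 2·p_2/p_1, so q_1*(p_1,p_2) = (2·p_2/p_1)², and q_2* = (I − p_1·q_1*)/p_2.
Plugging in: q_1* = (2·6/12)² = 1.

q_1* = 1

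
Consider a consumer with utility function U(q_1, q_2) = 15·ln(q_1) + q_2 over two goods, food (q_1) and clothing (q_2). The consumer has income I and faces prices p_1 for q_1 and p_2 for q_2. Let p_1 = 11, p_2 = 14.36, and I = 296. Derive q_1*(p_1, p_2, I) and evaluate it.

Set MRS = p_1/p_2: (15/q_1)/1 = p_1/p_2.
So q_1*(p_1,p_2) = 15·p_2/p_1, independent of income; and q_2* = (I − 15·p_2)/p_2.
At the given prices: q_1* = 15·14.36/11 = 19.5818.

q_1* = 19.5818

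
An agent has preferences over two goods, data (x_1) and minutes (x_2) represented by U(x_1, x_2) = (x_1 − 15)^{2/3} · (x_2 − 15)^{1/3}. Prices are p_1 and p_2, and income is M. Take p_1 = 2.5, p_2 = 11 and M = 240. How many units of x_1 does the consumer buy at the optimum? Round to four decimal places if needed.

x_1* = 25

After buying the subsistence bundle (15, 15), a share 2/3 of the remaining income goes to x_1: x_1* = 15 + 2/3·(M − 15p_1 − 15p_2)/p_1.
Discretionary income = 240 − 15·2.5 − 15·11 = 37.5; x_1* = 15 + 2/3·37.5/2.5 = 25.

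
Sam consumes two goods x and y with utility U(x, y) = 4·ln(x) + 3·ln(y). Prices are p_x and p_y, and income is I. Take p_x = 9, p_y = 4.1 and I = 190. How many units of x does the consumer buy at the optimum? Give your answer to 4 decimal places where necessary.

x* = 12.0635

The MRS is (4/3)·y/x. Set MRS = p_x/p_y.
Rearranging, p_y·y = (3/4)·p_x·x. Substituting into the budget gives p_x·x·(1 + (3/4)) = I.
Demand: x*(p_x,p_y,I) = 4/7·I/p_x and y* = 3/7·I/p_y.
At p_x=9, p_y=4.1, I=190: x* = 4/7·190/9 = 12.0635.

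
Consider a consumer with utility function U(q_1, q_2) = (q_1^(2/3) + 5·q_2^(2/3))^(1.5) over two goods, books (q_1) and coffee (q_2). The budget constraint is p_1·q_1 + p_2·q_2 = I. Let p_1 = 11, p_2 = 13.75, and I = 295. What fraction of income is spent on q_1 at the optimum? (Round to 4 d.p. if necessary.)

MU_q_1 ∝ q_1^(-1/3), MU_q_2 ∝ 5·q_2^(-1/3), so MRS = (1/5)·(q_2/q_1)^(1/3) = p_1/p_2.
Solve for the ratio: q_2/q_1 = [5·p_1/p_2]^(3).
With the ratio pinned down, the budget gives q_1* = I/(p_1 + p_2·(q_2/q_1)) and q_2* = (q_2/q_1)·q_1*.
Numerically q_2/q_1 = 64, so q_1* = 295/(11 + 13.75·64) = 0.3311 and q_2* = 64·0.3311 = 21.1897.
Expenditure on q_1: 11·0.3311 = 3.642; share = 0.0123.

share on q_1 = 0.0123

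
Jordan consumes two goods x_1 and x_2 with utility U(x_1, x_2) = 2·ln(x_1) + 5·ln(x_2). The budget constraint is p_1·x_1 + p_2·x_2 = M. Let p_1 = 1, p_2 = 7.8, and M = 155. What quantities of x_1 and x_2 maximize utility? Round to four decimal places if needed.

MU_x_1/MU_x_2 = (2·x_2)/(5·x_1); tangency sets this equal to p_1/p_2.
So 2·p_2·x_2 = 5·p_1·x_1; combined with the budget, a share 2/7 of income goes to x_1.
Demand: x_1*(p_1,p_2,M) = 2/7·M/p_1 and x_2* = 5/7·M/p_2.
At p_1=1, p_2=7.8, M=155: x_1* = 2/7·155/1 = 44.2857, x_2* = 14.1941.

x_1* = 44.2857, x_2* = 14.1941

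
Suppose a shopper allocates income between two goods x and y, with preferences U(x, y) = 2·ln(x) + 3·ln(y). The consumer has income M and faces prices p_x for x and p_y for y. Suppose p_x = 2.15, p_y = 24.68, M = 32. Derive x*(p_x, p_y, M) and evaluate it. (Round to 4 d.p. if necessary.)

x* = 5.9535

Demand: x*(p_x,p_y,M) = 0.4·M/p_x and y* = 0.6·M/p_y.
At p_x=2.15, p_y=24.68, M=32: x* = 0.4·32/2.15 = 5.9535.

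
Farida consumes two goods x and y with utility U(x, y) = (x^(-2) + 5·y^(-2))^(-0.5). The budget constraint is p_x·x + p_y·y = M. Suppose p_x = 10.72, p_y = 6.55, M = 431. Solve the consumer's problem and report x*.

MU_x ∝ x^(-3), MU_y ∝ 5·y^(-3), so MRS = (1/5)·(y/x)^(3) = p_x/p_y.
Hence y/x = (5·p_x/p_y)^(1/(3)), i.e. raised to the 1/3 power.
With the ratio pinned down, the budget gives x* = M/(p_x + p_y·(y/x)) and y* = (y/x)·x*.
Numerically y/x = 2.015152, so x* = 431/(10.72 + 6.55·2.015152) = 18.019.

x* = 18.019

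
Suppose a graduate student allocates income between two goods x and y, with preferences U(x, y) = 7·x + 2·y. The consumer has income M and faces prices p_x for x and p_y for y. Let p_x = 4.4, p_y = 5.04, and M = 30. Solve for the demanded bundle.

Perfect substitutes: compare marginal utility per dollar. 7/p_x vs 2/p_y → 1.5909 vs 0.3968.
x gives more utility per dollar, so spend all income on x: x* = M/p_x, y* = 0.
Numerically: x* = 6.8182, y* = 0.

x* = 6.8182, y* = 0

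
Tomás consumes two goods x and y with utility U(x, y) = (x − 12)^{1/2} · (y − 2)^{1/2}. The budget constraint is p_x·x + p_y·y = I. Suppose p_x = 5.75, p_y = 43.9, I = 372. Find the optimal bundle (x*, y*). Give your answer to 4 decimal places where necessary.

Substituting into the budget: x* = 12 + 0.5·(I − 12·p_x − 2·p_y)/p_x, and y* = 2 + 0.5·(…)/p_y.
Discretionary income = 372 − 12·5.75 − 2·43.9 = 215.2; x* = 12 + 0.5·215.2/5.75 = 30.713; y* = 2 + 0.5·215.2/43.9 = 4.451.

x* = 30.713, y* = 4.451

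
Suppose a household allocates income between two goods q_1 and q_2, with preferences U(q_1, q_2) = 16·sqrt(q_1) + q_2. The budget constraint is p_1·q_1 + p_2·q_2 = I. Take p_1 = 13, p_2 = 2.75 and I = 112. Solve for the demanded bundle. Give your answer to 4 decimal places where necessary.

q_1* = 2.8639, q_2* = 27.1888

Utility is quasi-linear in q_2; the FOC for q_1 is 8/√q_1 = p_1/p_2.
Solve: √q_1 = 8·p_2/p_1, so q_1*(p_1,p_2) = (8·p_2/p_1)², and q_2* = (I − p_1·q_1*)/p_2.
Plugging in: q_1* = (8·2.75/13)² = 2.8639, q_2* = 27.1888.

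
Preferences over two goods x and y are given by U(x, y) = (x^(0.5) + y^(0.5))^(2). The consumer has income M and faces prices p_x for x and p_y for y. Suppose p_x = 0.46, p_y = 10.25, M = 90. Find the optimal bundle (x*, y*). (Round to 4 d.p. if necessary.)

With the ratio pinned down, the budget gives x* = M/(p_x + p_y·(y/x)) and y* = (y/x)·x*.
Numerically y/x = 0.002014, so x* = 90/(0.46 + 10.25·0.002014) = 187.2488 and y* = 0.002014·187.2488 = 0.3771.

x* = 187.2488, y* = 0.3771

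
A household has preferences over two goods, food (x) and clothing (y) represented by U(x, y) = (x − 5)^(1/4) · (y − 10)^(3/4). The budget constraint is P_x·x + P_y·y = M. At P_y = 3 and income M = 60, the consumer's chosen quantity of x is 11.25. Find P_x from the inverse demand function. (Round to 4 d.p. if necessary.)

P_x = 1

MRS = (1/3)·(y−10)/(x−5). Tangency with P_x/P_y gives y−10 = 3·(P_x/P_y)·(x−5).
After buying the subsistence bundle (5, 10), a share 0.25 of the remaining income goes to x: x* = 5 + 0.25·(M − 5P_x − 10P_y)/P_x.
Set x* = 11.25 in the demand function and solve for P_x: P_x = 1.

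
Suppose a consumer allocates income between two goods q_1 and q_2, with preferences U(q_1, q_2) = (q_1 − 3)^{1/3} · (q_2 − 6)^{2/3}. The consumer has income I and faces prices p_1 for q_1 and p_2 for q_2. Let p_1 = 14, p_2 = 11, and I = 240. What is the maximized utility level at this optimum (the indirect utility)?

V = 5.8592

Let q_1' = q_1−3, q_2' = q_2−6. MRS = (1/2)·q_2'/q_1' = p_1/p_2.
After buying the subsistence bundle (3, 6), a share 1/3 of the remaining income goes to q_1: q_1* = 3 + 1/3·(I − 3p_1 − 6p_2)/p_1.
Discretionary income = 240 − 3·14 − 6·11 = 132; q_1* = 3 + 1/3·132/14 = 6.1429; q_2* = 6 + 2/3·132/11 = 14.
Utility at the optimum: U(6.1429, 14) = 5.8592.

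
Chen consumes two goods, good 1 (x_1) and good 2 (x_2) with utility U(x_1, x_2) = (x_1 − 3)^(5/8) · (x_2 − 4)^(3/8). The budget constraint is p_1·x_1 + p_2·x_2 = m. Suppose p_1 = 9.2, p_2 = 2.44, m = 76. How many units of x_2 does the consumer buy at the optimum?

x_2* = 9.9385

MRS = (5/3)·(x_2−4)/(x_1−3). Tangency with p_1/p_2 gives x_2−4 = (3/5)·(p_1/p_2)·(x_1−3).
Substituting into the budget: x_1* = 3 + 0.625·(m − 3·p_1 − 4·p_2)/p_1, and x_2* = 4 + 0.375·(…)/p_2.
Discretionary income = 76 − 3·9.2 − 4·2.44 = 38.64; x_2* = 4 + 0.375·38.64/2.44 = 9.9385.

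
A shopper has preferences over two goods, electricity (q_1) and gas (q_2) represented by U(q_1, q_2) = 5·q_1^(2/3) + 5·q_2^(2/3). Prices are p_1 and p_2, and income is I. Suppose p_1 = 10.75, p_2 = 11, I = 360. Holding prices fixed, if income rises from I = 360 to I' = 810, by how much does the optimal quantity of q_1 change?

Δq_1* = 21.4113

MU_q_1 ∝ 5·q_1^(-1/3), MU_q_2 ∝ 5·q_2^(-1/3), so MRS = (q_2/q_1)^(1/3) = p_1/p_2.
Solve for the ratio: q_2/q_1 = [p_1/p_2]^(3).
With the ratio pinned down, the budget gives q_1* = I/(p_1 + p_2·(q_2/q_1)) and q_2* = (q_2/q_1)·q_1*.
Numerically q_2/q_1 = 0.933356, so q_1* = 360/(10.75 + 11·0.933356) = 17.1291.
At I' = 810: q_1* = 38.5404. Change: 38.5404 − 17.1291 = 21.4113.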